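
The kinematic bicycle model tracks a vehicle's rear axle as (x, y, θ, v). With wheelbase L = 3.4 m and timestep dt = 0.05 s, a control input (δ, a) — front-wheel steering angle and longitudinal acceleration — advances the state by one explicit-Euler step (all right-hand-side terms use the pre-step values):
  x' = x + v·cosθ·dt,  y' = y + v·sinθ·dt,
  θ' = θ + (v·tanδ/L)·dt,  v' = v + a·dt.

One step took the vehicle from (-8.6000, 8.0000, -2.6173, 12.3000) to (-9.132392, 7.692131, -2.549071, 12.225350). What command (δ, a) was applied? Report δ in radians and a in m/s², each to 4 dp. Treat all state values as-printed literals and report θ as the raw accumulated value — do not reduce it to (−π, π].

δ = 0.3607, a = -1.4930

a = (v'−v)/dt = (-0.074650)/0.05 = -1.4930
Δθ = θ'−θ = 0.068229;  (v·dt/L) = 12.3000·0.05/3.4 = 0.180882
tan δ = Δθ·L/(v·dt) = 0.377201  →  δ = 0.3607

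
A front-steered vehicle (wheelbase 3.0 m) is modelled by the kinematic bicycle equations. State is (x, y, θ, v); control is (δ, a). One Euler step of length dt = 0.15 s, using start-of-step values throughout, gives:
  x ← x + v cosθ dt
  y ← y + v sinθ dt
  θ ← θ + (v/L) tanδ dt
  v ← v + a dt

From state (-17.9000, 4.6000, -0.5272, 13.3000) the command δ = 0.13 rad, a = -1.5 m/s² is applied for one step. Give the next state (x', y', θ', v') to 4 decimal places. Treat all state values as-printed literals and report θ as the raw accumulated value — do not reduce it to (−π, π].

(-16.1759, 3.5963, -0.4403, 13.0750)

x' = -17.9000 + 13.3000·cos(-0.5272)·0.15 = -16.1759
y' = 4.6000 + 13.3000·sin(-0.5272)·0.15 = 3.5963
θ' = -0.5272 + (13.3000/3.0)·tan(0.13)·0.15 = -0.4403
v' = 13.3000 − 1.5000·0.15 = 13.0750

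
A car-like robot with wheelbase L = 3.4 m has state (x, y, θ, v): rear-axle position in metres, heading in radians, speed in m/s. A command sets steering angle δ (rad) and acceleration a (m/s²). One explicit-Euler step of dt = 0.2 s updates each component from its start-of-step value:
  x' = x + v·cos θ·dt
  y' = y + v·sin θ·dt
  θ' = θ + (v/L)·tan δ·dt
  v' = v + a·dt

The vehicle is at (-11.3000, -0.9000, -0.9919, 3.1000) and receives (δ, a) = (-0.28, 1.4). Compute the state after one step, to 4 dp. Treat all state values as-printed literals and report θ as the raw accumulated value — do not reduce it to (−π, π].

x' = -11.3000 + 3.1000·cos(-0.9919)·0.2 = -10.9608
y' = -0.9000 + 3.1000·sin(-0.9919)·0.2 = -1.4190
θ' = -0.9919 + (3.1000/3.4)·tan(-0.28)·0.2 = -1.0443
v' = 3.1000 + 1.4000·0.2 = 3.3800

(-10.9608, -1.4190, -1.0443, 3.3800)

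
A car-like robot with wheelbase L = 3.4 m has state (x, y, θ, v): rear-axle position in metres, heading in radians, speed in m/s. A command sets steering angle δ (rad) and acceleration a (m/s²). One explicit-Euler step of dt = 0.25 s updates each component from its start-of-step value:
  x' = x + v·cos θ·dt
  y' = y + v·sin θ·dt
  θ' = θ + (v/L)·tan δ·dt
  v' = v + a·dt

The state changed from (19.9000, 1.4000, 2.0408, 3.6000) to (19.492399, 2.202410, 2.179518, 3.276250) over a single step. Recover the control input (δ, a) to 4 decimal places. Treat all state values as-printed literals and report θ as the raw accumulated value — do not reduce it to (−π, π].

δ = 0.4827, a = -1.2950

a = (v'−v)/dt = (-0.323750)/0.25 = -1.2950
Δθ = θ'−θ = 0.138718;  (v·dt/L) = 3.6000·0.25/3.4 = 0.264706
tan δ = Δθ·L/(v·dt) = 0.524046  →  δ = 0.4827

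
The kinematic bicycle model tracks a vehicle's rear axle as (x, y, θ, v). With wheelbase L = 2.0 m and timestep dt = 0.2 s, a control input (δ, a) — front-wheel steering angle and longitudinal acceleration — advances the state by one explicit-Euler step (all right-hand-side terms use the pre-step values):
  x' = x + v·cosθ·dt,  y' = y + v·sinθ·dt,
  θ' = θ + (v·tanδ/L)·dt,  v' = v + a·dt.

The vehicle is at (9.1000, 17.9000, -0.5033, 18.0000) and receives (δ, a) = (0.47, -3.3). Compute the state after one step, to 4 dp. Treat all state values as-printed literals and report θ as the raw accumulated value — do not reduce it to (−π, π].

x' = 9.1000 + 18.0000·cos(-0.5033)·0.2 = 12.2536
y' = 17.9000 + 18.0000·sin(-0.5033)·0.2 = 16.1637
θ' = -0.5033 + (18.0000/2.0)·tan(0.47)·0.2 = 0.4110
v' = 18.0000 − 3.3000·0.2 = 17.3400

(12.2536, 16.1637, 0.4110, 17.3400)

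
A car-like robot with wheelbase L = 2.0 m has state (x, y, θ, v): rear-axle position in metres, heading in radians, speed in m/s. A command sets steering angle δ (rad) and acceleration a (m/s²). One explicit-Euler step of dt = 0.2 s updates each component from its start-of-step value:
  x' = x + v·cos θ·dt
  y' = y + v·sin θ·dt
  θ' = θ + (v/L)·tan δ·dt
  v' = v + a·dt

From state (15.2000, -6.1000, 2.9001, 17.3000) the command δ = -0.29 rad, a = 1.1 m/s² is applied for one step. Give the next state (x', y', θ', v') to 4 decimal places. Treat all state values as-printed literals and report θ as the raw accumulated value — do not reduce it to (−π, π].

(11.8404, -5.2725, 2.3838, 17.5200)

x' = 15.2000 + 17.3000·cos(2.9001)·0.2 = 11.8404
y' = -6.1000 + 17.3000·sin(2.9001)·0.2 = -5.2725
θ' = 2.9001 + (17.3000/2.0)·tan(-0.29)·0.2 = 2.3838
v' = 17.3000 + 1.1000·0.2 = 17.5200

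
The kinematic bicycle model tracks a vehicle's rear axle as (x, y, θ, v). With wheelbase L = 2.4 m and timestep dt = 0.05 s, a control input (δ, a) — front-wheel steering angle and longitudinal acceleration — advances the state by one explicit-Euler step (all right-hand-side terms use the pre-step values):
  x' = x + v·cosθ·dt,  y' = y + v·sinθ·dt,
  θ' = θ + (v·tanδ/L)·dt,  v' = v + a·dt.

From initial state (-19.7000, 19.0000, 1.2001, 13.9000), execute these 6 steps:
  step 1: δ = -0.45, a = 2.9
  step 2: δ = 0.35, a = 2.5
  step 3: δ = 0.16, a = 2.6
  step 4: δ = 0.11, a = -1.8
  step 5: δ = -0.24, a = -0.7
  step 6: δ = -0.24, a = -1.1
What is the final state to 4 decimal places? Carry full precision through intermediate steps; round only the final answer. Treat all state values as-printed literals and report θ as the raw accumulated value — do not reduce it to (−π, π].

(-18.0786, 22.9098, 1.1029, 14.1200)

after step 1 (δ=-0.45, a=2.9): (-19.448226, 19.647792, 1.060215, 14.045000)
after step 2 (δ=0.35, a=2.5): (-19.105048, 20.260478, 1.167024, 14.170000)
after step 3 (δ=0.16, a=2.6): (-18.826685, 20.912004, 1.214665, 14.300000)
after step 4 (δ=0.11, a=-1.8): (-18.577399, 21.582140, 1.247568, 14.210000)
after step 5 (δ=-0.24, a=-0.7): (-18.351724, 22.255847, 1.175122, 14.175000)
after step 6 (δ=-0.24, a=-1.1): (-18.078550, 22.909836, 1.102854, 14.120000)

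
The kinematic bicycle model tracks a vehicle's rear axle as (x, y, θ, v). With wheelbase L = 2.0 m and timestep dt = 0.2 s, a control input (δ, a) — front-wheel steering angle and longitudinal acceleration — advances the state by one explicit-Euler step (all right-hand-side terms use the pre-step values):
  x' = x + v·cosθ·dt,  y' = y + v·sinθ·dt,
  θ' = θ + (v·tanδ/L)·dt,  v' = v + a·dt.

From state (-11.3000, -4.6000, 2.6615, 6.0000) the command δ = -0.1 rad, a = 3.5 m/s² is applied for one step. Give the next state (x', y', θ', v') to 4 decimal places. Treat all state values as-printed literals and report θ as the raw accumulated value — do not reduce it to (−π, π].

(-12.3643, -4.0458, 2.6013, 6.7000)

x' = -11.3000 + 6.0000·cos(2.6615)·0.2 = -12.3643
y' = -4.6000 + 6.0000·sin(2.6615)·0.2 = -4.0458
θ' = 2.6615 + (6.0000/2.0)·tan(-0.1)·0.2 = 2.6013
v' = 6.0000 + 3.5000·0.2 = 6.7000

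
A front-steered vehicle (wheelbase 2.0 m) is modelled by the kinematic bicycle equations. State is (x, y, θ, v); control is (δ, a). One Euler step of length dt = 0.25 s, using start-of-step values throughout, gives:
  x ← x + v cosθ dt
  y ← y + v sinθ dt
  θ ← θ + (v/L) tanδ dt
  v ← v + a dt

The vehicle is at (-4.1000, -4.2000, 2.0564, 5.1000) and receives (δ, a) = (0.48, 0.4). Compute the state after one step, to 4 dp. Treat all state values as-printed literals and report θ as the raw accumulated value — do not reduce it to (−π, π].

(-4.6951, -3.0724, 2.3883, 5.2000)

x' = -4.1000 + 5.1000·cos(2.0564)·0.25 = -4.6951
y' = -4.2000 + 5.1000·sin(2.0564)·0.25 = -3.0724
θ' = 2.0564 + (5.1000/2.0)·tan(0.48)·0.25 = 2.3883
v' = 5.1000 + 0.4000·0.25 = 5.2000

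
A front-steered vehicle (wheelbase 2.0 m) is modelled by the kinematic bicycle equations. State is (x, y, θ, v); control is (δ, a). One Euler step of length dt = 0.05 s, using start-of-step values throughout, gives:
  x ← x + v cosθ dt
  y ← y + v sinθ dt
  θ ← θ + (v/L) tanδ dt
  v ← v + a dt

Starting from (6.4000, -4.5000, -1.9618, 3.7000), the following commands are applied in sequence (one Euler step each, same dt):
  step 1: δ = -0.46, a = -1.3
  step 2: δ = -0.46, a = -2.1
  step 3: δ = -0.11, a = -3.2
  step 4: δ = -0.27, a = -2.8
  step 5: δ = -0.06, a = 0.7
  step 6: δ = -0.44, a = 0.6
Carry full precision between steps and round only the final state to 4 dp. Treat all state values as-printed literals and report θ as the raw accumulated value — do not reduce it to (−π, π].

after step 1 (δ=-0.46, a=-1.3): (6.329493, -4.671037, -2.007629, 3.635000)
after step 2 (δ=-0.46, a=-2.1): (6.252600, -4.835720, -2.052653, 3.530000)
after step 3 (δ=-0.11, a=-3.2): (6.170806, -4.992123, -2.062400, 3.370000)
after step 4 (δ=-0.27, a=-2.8): (6.091267, -5.140669, -2.085717, 3.230000)
after step 5 (δ=-0.06, a=0.7): (6.011734, -5.281228, -2.090567, 3.265000)
after step 6 (δ=-0.44, a=0.6): (5.930650, -5.422918, -2.128995, 3.295000)

(5.9307, -5.4229, -2.1290, 3.2950)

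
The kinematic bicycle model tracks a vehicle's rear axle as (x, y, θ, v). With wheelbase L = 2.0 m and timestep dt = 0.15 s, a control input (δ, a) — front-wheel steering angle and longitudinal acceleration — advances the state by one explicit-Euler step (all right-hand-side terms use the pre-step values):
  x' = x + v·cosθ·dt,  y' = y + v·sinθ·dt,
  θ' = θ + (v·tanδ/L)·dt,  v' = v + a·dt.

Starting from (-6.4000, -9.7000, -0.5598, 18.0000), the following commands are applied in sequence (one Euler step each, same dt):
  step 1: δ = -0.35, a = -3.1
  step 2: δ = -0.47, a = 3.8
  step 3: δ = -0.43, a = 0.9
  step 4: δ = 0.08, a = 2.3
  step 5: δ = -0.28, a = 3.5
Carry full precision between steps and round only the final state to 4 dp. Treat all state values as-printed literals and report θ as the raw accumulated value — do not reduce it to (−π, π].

after step 1 (δ=-0.35, a=-3.1): (-4.112124, -11.133745, -1.052588, 17.535000)
after step 2 (δ=-0.47, a=3.8): (-2.809298, -13.418665, -1.720627, 18.105000)
after step 3 (δ=-0.43, a=0.9): (-3.214680, -16.103989, -2.343377, 18.240000)
after step 4 (δ=0.08, a=2.3): (-5.124369, -18.063270, -2.233703, 18.585000)
after step 5 (δ=-0.28, a=3.5): (-6.839980, -20.260594, -2.634518, 19.110000)

(-6.8400, -20.2606, -2.6345, 19.1100)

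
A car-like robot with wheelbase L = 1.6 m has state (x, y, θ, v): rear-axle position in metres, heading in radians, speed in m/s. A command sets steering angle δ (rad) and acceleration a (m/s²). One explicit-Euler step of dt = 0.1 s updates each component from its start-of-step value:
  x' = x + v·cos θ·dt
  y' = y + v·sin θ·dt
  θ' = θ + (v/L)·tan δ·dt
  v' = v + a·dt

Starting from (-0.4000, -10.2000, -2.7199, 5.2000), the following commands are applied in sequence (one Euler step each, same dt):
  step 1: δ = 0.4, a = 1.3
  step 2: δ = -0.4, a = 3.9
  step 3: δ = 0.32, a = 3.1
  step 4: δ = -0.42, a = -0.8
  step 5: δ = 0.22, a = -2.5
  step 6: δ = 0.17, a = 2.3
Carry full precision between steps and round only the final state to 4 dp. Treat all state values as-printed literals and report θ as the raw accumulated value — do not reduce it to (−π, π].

(-3.4351, -11.6992, -2.6289, 5.9300)

after step 1 (δ=0.4, a=1.3): (-0.874447, -10.412839, -2.582492, 5.330000)
after step 2 (δ=-0.4, a=3.9): (-1.326288, -10.695555, -2.723335, 5.720000)
after step 3 (δ=0.32, a=3.1): (-1.848981, -10.927883, -2.604863, 6.030000)
after step 4 (δ=-0.42, a=-0.8): (-2.367190, -11.236214, -2.773166, 5.950000)
after step 5 (δ=0.22, a=-2.5): (-2.922263, -11.450502, -2.690007, 5.700000)
after step 6 (δ=0.17, a=2.3): (-3.435124, -11.699246, -2.628854, 5.930000)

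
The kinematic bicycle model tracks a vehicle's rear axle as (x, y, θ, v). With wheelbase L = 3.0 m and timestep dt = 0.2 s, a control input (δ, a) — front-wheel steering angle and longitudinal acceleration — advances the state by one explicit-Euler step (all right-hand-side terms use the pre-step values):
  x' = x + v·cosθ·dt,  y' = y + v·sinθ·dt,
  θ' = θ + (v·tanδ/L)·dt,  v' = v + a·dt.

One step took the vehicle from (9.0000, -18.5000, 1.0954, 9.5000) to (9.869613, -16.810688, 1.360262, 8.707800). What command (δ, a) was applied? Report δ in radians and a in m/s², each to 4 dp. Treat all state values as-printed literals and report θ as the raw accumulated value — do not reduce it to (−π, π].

δ = 0.3961, a = -3.9610

a = (v'−v)/dt = (-0.792200)/0.2 = -3.9610
Δθ = θ'−θ = 0.264862;  (v·dt/L) = 9.5000·0.2/3.0 = 0.633333
tan δ = Δθ·L/(v·dt) = 0.418203  →  δ = 0.3961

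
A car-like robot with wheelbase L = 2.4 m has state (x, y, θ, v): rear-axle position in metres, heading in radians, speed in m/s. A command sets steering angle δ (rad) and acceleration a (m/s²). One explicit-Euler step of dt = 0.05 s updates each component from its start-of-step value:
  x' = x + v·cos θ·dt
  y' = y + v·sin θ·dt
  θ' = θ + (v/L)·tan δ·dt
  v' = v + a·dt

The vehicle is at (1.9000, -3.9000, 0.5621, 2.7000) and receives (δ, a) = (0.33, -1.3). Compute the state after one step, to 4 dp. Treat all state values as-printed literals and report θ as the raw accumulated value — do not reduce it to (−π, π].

(2.0142, -3.8280, 0.5814, 2.6350)

x' = 1.9000 + 2.7000·cos(0.5621)·0.05 = 2.0142
y' = -3.9000 + 2.7000·sin(0.5621)·0.05 = -3.8280
θ' = 0.5621 + (2.7000/2.4)·tan(0.33)·0.05 = 0.5814
v' = 2.7000 − 1.3000·0.05 = 2.6350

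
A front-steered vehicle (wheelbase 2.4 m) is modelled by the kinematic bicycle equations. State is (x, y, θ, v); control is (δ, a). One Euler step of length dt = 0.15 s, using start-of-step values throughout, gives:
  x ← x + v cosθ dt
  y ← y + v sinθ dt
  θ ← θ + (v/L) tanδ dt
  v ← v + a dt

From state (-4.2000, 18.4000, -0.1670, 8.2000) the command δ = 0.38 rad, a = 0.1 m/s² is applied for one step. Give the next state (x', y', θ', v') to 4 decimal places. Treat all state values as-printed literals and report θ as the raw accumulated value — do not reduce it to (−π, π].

(-2.9871, 18.1955, 0.0377, 8.2150)

x' = -4.2000 + 8.2000·cos(-0.1670)·0.15 = -2.9871
y' = 18.4000 + 8.2000·sin(-0.1670)·0.15 = 18.1955
θ' = -0.1670 + (8.2000/2.4)·tan(0.38)·0.15 = 0.0377
v' = 8.2000 + 0.1000·0.15 = 8.2150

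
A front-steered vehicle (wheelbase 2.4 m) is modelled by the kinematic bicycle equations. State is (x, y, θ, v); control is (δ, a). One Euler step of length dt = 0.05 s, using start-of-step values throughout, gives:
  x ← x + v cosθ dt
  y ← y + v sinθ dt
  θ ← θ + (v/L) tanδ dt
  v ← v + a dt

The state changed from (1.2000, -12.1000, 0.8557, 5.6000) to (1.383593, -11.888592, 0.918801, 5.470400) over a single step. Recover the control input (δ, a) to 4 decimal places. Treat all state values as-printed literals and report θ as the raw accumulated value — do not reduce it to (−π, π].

a = (v'−v)/dt = (-0.129600)/0.05 = -2.5920
Δθ = θ'−θ = 0.063101;  (v·dt/L) = 5.6000·0.05/2.4 = 0.116667
tan δ = Δθ·L/(v·dt) = 0.540866  →  δ = 0.4958

δ = 0.4958, a = -2.5920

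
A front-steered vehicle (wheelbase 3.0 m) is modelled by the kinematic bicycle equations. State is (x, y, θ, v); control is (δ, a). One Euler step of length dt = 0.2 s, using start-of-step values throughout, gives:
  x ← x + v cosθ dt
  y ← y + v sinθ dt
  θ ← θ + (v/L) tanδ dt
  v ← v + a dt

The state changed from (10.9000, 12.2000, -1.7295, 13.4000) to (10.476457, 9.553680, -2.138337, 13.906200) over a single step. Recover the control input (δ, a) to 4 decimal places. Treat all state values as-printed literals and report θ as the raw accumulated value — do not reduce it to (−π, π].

a = (v'−v)/dt = (0.506200)/0.2 = 2.5310
Δθ = θ'−θ = -0.408837;  (v·dt/L) = 13.4000·0.2/3.0 = 0.893333
tan δ = Δθ·L/(v·dt) = -0.457653  →  δ = -0.4292

δ = -0.4292, a = 2.5310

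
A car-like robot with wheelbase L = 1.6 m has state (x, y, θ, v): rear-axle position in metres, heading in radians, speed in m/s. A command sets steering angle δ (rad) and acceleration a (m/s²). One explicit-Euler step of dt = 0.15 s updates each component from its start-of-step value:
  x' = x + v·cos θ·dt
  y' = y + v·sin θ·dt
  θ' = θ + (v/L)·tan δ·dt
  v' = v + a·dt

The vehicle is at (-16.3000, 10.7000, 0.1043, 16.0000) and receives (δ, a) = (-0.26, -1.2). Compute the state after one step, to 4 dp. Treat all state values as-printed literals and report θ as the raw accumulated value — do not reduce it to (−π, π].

x' = -16.3000 + 16.0000·cos(0.1043)·0.15 = -13.9130
y' = 10.7000 + 16.0000·sin(0.1043)·0.15 = 10.9499
θ' = 0.1043 + (16.0000/1.6)·tan(-0.26)·0.15 = -0.2947
v' = 16.0000 − 1.2000·0.15 = 15.8200

(-13.9130, 10.9499, -0.2947, 15.8200)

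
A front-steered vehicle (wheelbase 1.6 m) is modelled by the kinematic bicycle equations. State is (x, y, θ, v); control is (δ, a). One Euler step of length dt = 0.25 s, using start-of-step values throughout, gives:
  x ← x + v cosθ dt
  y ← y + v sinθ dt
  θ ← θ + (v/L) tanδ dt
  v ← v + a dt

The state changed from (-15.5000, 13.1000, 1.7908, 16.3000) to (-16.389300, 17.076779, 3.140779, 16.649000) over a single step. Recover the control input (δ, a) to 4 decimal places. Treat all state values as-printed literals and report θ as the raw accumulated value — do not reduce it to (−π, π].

a = (v'−v)/dt = (0.349000)/0.25 = 1.3960
Δθ = θ'−θ = 1.349979;  (v·dt/L) = 16.3000·0.25/1.6 = 2.546875
tan δ = Δθ·L/(v·dt) = 0.530053  →  δ = 0.4874

δ = 0.4874, a = 1.3960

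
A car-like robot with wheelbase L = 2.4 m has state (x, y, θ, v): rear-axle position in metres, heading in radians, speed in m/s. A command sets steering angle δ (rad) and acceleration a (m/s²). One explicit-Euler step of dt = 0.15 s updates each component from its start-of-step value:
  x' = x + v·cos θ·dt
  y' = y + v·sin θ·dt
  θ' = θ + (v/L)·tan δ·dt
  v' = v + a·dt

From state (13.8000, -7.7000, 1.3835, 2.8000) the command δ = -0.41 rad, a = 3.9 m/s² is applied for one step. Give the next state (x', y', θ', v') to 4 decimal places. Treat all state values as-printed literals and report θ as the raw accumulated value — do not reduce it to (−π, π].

x' = 13.8000 + 2.8000·cos(1.3835)·0.15 = 13.8782
y' = -7.7000 + 2.8000·sin(1.3835)·0.15 = -7.2873
θ' = 1.3835 + (2.8000/2.4)·tan(-0.41)·0.15 = 1.3074
v' = 2.8000 + 3.9000·0.15 = 3.3850

(13.8782, -7.2873, 1.3074, 3.3850)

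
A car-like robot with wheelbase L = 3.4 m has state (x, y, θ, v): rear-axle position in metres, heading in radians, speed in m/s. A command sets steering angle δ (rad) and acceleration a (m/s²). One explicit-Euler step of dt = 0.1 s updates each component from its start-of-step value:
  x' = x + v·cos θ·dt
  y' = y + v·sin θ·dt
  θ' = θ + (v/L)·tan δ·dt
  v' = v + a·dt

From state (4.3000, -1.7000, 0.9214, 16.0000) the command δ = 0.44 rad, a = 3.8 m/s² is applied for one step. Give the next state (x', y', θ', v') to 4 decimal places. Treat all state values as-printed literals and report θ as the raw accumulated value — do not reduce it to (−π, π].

(5.2675, -0.4257, 1.1429, 16.3800)

x' = 4.3000 + 16.0000·cos(0.9214)·0.1 = 5.2675
y' = -1.7000 + 16.0000·sin(0.9214)·0.1 = -0.4257
θ' = 0.9214 + (16.0000/3.4)·tan(0.44)·0.1 = 1.1429
v' = 16.0000 + 3.8000·0.1 = 16.3800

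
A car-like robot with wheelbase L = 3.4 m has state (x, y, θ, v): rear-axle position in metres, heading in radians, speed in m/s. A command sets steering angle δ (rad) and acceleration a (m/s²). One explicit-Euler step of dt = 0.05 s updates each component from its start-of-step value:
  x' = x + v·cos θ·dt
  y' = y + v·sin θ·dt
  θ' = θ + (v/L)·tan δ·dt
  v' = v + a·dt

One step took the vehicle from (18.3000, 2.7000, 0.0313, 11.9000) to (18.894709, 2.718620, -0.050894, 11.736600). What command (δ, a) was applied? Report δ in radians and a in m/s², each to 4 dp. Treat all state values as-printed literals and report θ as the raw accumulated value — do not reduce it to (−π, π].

δ = -0.4391, a = -3.2680

a = (v'−v)/dt = (-0.163400)/0.05 = -3.2680
Δθ = θ'−θ = -0.082194;  (v·dt/L) = 11.9000·0.05/3.4 = 0.175000
tan δ = Δθ·L/(v·dt) = -0.469680  →  δ = -0.4391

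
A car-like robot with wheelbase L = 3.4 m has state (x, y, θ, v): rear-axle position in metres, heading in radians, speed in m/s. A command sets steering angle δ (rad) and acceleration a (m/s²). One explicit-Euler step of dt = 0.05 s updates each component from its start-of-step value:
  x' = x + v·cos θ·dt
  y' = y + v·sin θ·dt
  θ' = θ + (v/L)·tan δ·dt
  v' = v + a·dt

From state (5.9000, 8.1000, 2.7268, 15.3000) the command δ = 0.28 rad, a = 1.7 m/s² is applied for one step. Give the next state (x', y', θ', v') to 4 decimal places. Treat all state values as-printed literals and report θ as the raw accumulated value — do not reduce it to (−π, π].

x' = 5.9000 + 15.3000·cos(2.7268)·0.05 = 5.1999
y' = 8.1000 + 15.3000·sin(2.7268)·0.05 = 8.4083
θ' = 2.7268 + (15.3000/3.4)·tan(0.28)·0.05 = 2.7915
v' = 15.3000 + 1.7000·0.05 = 15.3850

(5.1999, 8.4083, 2.7915, 15.3850)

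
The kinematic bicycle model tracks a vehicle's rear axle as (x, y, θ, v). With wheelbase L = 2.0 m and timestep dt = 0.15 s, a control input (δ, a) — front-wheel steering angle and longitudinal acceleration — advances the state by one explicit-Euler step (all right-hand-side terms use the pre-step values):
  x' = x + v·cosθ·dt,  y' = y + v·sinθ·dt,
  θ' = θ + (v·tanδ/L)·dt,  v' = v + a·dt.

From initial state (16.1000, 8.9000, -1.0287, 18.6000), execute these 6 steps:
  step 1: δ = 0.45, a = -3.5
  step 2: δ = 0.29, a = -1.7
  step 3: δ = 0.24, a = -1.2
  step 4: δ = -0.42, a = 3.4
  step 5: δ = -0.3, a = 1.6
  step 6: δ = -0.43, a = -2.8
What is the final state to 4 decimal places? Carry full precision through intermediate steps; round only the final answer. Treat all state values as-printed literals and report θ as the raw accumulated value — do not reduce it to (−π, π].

after step 1 (δ=0.45, a=-3.5): (17.539453, 6.510005, -0.354838, 18.075000)
after step 2 (δ=0.29, a=-1.7): (20.081799, 5.568012, 0.049698, 17.820000)
after step 3 (δ=0.24, a=-1.2): (22.751499, 5.700799, 0.376762, 17.640000)
after step 4 (δ=-0.42, a=3.4): (25.211911, 6.674292, -0.214054, 18.150000)
after step 5 (δ=-0.3, a=1.6): (27.872278, 6.095970, -0.635138, 18.390000)
after step 6 (δ=-0.43, a=-2.8): (30.092842, 4.459384, -1.267691, 17.970000)

(30.0928, 4.4594, -1.2677, 17.9700)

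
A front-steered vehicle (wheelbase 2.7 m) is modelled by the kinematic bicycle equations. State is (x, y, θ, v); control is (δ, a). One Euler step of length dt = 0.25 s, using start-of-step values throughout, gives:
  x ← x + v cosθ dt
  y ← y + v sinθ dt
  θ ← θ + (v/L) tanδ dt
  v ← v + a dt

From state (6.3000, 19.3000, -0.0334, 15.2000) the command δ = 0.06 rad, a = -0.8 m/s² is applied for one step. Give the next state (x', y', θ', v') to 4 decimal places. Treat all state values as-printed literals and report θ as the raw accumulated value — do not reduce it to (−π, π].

x' = 6.3000 + 15.2000·cos(-0.0334)·0.25 = 10.0979
y' = 19.3000 + 15.2000·sin(-0.0334)·0.25 = 19.1731
θ' = -0.0334 + (15.2000/2.7)·tan(0.06)·0.25 = 0.0511
v' = 15.2000 − 0.8000·0.25 = 15.0000

(10.0979, 19.1731, 0.0511, 15.0000)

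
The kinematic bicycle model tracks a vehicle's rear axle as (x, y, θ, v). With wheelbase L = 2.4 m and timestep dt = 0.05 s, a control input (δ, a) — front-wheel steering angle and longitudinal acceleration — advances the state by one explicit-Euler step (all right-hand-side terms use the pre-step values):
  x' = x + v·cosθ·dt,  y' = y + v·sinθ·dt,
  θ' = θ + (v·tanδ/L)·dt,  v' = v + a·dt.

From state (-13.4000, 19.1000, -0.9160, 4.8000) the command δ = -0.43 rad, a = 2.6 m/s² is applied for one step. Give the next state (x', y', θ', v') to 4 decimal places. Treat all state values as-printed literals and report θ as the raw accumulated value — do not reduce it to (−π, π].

x' = -13.4000 + 4.8000·cos(-0.9160)·0.05 = -13.2538
y' = 19.1000 + 4.8000·sin(-0.9160)·0.05 = 18.9096
θ' = -0.9160 + (4.8000/2.4)·tan(-0.43)·0.05 = -0.9619
v' = 4.8000 + 2.6000·0.05 = 4.9300

(-13.2538, 18.9096, -0.9619, 4.9300)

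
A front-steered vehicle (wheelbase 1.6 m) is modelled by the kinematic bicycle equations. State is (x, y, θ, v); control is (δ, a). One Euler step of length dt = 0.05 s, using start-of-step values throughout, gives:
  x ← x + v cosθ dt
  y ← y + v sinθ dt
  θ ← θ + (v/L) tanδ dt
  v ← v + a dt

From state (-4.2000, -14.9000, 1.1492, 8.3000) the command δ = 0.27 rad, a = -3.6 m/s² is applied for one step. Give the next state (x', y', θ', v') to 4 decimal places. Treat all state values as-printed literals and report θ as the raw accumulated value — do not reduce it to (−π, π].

(-4.0302, -14.5213, 1.2210, 8.1200)

x' = -4.2000 + 8.3000·cos(1.1492)·0.05 = -4.0302
y' = -14.9000 + 8.3000·sin(1.1492)·0.05 = -14.5213
θ' = 1.1492 + (8.3000/1.6)·tan(0.27)·0.05 = 1.2210
v' = 8.3000 − 3.6000·0.05 = 8.1200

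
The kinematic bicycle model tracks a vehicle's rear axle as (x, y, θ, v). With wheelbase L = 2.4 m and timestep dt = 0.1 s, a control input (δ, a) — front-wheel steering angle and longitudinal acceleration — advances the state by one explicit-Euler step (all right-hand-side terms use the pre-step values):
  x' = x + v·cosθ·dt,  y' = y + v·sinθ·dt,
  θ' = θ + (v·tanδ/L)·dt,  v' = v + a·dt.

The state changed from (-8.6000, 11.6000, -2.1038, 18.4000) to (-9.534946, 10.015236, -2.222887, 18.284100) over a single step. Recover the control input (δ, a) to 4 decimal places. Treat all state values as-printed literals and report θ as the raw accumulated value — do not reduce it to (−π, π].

a = (v'−v)/dt = (-0.115900)/0.1 = -1.1590
Δθ = θ'−θ = -0.119087;  (v·dt/L) = 18.4000·0.1/2.4 = 0.766667
tan δ = Δθ·L/(v·dt) = -0.155331  →  δ = -0.1541

δ = -0.1541, a = -1.1590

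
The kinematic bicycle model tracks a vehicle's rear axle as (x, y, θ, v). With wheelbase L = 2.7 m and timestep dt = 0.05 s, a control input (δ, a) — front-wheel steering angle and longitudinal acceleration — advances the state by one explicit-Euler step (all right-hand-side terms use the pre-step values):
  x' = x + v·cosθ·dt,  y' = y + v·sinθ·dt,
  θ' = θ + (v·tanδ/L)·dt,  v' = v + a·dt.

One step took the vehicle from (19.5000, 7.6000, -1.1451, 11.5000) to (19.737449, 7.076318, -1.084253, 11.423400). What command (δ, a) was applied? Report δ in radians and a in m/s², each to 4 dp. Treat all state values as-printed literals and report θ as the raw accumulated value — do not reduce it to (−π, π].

a = (v'−v)/dt = (-0.076600)/0.05 = -1.5320
Δθ = θ'−θ = 0.060847;  (v·dt/L) = 11.5000·0.05/2.7 = 0.212963
tan δ = Δθ·L/(v·dt) = 0.285716  →  δ = 0.2783

δ = 0.2783, a = -1.5320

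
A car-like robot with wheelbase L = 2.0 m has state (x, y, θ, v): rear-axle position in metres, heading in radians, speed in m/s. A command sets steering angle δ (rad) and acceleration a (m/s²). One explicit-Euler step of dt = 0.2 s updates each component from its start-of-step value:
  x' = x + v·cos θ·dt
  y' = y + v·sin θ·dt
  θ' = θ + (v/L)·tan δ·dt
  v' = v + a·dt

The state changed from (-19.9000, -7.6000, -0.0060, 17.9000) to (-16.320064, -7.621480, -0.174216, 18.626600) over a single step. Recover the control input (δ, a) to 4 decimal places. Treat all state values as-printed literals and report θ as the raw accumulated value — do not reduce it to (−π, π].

δ = -0.0937, a = 3.6330

a = (v'−v)/dt = (0.726600)/0.2 = 3.6330
Δθ = θ'−θ = -0.168216;  (v·dt/L) = 17.9000·0.2/2.0 = 1.790000
tan δ = Δθ·L/(v·dt) = -0.093975  →  δ = -0.0937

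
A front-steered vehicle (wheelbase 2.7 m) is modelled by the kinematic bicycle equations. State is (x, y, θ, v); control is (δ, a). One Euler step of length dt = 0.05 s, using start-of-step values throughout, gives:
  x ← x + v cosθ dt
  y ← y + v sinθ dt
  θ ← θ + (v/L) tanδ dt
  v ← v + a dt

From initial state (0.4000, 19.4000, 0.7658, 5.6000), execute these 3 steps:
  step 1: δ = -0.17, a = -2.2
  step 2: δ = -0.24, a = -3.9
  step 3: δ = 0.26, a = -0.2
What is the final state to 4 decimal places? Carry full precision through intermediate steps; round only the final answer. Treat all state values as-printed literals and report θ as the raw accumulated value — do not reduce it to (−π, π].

(1.0015, 19.9560, 0.7492, 5.2850)

after step 1 (δ=-0.17, a=-2.2): (0.601832, 19.594072, 0.747999, 5.490000)
after step 2 (δ=-0.24, a=-3.9): (0.803055, 19.780779, 0.723119, 5.295000)
after step 3 (δ=0.26, a=-0.2): (1.001550, 19.955971, 0.749204, 5.285000)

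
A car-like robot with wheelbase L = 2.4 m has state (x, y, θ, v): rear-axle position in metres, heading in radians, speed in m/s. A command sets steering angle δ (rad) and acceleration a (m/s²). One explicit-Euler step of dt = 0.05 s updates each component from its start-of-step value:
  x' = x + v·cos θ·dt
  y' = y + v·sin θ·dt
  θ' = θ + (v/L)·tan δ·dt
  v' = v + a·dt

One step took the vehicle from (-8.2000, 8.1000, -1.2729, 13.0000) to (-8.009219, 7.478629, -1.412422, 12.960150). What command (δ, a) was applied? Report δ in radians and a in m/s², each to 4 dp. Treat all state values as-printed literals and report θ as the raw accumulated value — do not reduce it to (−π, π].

δ = -0.4757, a = -0.7970

a = (v'−v)/dt = (-0.039850)/0.05 = -0.7970
Δθ = θ'−θ = -0.139522;  (v·dt/L) = 13.0000·0.05/2.4 = 0.270833
tan δ = Δθ·L/(v·dt) = -0.515158  →  δ = -0.4757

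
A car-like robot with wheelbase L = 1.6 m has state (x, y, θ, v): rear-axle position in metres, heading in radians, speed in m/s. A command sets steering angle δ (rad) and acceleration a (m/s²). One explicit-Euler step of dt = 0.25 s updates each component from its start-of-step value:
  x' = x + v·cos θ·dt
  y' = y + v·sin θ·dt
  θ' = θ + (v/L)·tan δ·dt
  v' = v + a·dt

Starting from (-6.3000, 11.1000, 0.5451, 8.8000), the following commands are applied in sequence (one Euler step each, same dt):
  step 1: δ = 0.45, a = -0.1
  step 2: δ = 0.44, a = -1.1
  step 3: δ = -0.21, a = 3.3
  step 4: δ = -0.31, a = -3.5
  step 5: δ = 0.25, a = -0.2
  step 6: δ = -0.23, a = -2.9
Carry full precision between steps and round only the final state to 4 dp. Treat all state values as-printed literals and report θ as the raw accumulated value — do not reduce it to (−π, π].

after step 1 (δ=0.45, a=-0.1): (-4.418834, 12.240708, 1.209301, 8.775000)
after step 2 (δ=0.44, a=-1.1): (-3.642963, 14.292673, 1.854785, 8.500000)
after step 3 (δ=-0.21, a=3.3): (-4.238359, 16.332558, 1.571705, 9.325000)
after step 4 (δ=-0.31, a=-3.5): (-4.240478, 18.663807, 1.104978, 8.450000)
after step 5 (δ=0.25, a=-0.2): (-3.291640, 20.551229, 1.442109, 8.400000)
after step 6 (δ=-0.23, a=-2.9): (-3.022142, 22.633864, 1.134796, 7.675000)

(-3.0221, 22.6339, 1.1348, 7.6750)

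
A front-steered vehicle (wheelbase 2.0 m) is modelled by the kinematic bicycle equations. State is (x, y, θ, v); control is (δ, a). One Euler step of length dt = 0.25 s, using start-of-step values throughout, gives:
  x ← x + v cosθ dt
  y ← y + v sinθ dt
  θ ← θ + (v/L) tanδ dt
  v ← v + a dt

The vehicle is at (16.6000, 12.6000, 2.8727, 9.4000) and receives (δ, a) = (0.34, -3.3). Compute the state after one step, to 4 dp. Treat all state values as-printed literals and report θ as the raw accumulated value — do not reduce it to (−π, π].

(14.3344, 13.2243, 3.2883, 8.5750)

x' = 16.6000 + 9.4000·cos(2.8727)·0.25 = 14.3344
y' = 12.6000 + 9.4000·sin(2.8727)·0.25 = 13.2243
θ' = 2.8727 + (9.4000/2.0)·tan(0.34)·0.25 = 3.2883
v' = 9.4000 − 3.3000·0.25 = 8.5750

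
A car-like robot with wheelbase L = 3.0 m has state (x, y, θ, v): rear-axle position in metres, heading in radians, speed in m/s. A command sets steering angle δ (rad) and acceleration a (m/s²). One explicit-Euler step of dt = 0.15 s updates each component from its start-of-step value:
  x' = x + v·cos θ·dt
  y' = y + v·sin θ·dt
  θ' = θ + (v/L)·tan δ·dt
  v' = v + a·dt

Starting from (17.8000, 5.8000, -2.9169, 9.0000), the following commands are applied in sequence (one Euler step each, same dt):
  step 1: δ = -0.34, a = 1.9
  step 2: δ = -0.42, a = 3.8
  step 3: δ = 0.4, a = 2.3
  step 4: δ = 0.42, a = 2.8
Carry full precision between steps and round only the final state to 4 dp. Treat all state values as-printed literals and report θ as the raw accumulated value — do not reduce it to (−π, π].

(12.1041, 5.5153, -2.8473, 10.6200)

after step 1 (δ=-0.34, a=1.9): (16.483935, 5.499211, -3.076082, 9.285000)
after step 2 (δ=-0.42, a=3.8): (15.094173, 5.408036, -3.283403, 9.855000)
after step 3 (δ=0.4, a=2.3): (13.630762, 5.616965, -3.075072, 10.200000)
after step 4 (δ=0.42, a=2.8): (12.104146, 5.515262, -2.847320, 10.620000)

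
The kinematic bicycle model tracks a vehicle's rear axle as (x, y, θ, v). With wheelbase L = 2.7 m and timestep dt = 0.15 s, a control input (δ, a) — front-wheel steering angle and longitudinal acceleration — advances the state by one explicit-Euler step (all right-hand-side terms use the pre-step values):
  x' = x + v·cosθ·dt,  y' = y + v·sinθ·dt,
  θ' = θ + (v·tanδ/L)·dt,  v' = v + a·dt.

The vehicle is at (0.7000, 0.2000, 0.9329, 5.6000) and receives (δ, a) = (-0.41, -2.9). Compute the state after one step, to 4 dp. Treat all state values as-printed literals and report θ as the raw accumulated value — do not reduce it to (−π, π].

x' = 0.7000 + 5.6000·cos(0.9329)·0.15 = 1.2002
y' = 0.2000 + 5.6000·sin(0.9329)·0.15 = 0.8748
θ' = 0.9329 + (5.6000/2.7)·tan(-0.41)·0.15 = 0.7977
v' = 5.6000 − 2.9000·0.15 = 5.1650

(1.2002, 0.8748, 0.7977, 5.1650)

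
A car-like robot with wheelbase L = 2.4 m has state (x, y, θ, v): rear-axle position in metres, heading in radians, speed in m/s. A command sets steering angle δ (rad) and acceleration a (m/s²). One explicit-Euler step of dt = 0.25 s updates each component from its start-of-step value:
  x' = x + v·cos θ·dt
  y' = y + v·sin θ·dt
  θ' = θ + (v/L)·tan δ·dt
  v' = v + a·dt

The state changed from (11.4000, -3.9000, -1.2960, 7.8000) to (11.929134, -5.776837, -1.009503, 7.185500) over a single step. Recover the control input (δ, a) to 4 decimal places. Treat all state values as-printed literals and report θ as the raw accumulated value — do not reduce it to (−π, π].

δ = 0.3390, a = -2.4580

a = (v'−v)/dt = (-0.614500)/0.25 = -2.4580
Δθ = θ'−θ = 0.286497;  (v·dt/L) = 7.8000·0.25/2.4 = 0.812500
tan δ = Δθ·L/(v·dt) = 0.352612  →  δ = 0.3390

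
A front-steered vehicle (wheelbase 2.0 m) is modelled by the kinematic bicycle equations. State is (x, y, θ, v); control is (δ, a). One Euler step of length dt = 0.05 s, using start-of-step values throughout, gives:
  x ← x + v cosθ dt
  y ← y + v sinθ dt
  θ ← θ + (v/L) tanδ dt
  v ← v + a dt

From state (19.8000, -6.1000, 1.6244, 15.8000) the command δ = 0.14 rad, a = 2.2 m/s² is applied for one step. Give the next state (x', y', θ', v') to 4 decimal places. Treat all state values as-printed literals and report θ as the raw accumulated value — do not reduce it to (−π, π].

(19.7577, -5.3111, 1.6801, 15.9100)

x' = 19.8000 + 15.8000·cos(1.6244)·0.05 = 19.7577
y' = -6.1000 + 15.8000·sin(1.6244)·0.05 = -5.3111
θ' = 1.6244 + (15.8000/2.0)·tan(0.14)·0.05 = 1.6801
v' = 15.8000 + 2.2000·0.05 = 15.9100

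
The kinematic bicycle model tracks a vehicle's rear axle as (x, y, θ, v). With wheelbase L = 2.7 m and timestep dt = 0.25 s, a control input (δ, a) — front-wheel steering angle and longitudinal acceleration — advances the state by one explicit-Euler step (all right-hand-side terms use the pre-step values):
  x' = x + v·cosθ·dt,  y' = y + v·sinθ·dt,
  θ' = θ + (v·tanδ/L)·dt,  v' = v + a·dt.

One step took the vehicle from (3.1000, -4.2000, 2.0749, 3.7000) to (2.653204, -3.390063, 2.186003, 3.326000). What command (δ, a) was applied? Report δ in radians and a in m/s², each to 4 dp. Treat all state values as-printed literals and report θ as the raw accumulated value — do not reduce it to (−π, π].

δ = 0.3136, a = -1.4960

a = (v'−v)/dt = (-0.374000)/0.25 = -1.4960
Δθ = θ'−θ = 0.111103;  (v·dt/L) = 3.7000·0.25/2.7 = 0.342593
tan δ = Δθ·L/(v·dt) = 0.324301  →  δ = 0.3136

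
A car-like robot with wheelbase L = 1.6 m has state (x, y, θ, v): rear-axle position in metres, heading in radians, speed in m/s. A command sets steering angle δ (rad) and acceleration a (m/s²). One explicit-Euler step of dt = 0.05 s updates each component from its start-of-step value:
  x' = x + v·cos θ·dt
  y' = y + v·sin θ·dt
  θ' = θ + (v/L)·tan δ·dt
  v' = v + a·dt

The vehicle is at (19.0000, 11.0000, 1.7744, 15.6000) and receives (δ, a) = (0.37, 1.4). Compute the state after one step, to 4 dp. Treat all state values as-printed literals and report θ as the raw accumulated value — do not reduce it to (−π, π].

x' = 19.0000 + 15.6000·cos(1.7744)·0.05 = 18.8423
y' = 11.0000 + 15.6000·sin(1.7744)·0.05 = 11.7639
θ' = 1.7744 + (15.6000/1.6)·tan(0.37)·0.05 = 1.9635
v' = 15.6000 + 1.4000·0.05 = 15.6700

(18.8423, 11.7639, 1.9635, 15.6700)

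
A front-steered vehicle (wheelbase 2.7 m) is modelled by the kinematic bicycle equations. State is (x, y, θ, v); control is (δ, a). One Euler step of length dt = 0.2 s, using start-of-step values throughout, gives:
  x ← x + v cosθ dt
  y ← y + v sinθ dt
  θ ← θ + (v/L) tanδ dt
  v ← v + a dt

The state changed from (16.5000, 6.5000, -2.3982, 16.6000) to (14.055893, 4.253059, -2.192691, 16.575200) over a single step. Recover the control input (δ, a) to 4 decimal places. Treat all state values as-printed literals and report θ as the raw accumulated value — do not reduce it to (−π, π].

a = (v'−v)/dt = (-0.024800)/0.2 = -0.1240
Δθ = θ'−θ = 0.205509;  (v·dt/L) = 16.6000·0.2/2.7 = 1.229630
tan δ = Δθ·L/(v·dt) = 0.167131  →  δ = 0.1656

δ = 0.1656, a = -0.1240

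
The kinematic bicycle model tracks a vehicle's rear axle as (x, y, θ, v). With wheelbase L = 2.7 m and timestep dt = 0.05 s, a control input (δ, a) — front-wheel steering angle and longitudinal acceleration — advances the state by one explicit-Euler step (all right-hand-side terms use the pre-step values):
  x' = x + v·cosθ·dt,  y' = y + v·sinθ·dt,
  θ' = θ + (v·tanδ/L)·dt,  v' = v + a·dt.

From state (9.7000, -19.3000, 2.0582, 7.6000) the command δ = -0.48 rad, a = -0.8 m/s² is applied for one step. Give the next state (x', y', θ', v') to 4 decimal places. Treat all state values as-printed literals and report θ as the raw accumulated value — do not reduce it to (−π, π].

x' = 9.7000 + 7.6000·cos(2.0582)·0.05 = 9.5220
y' = -19.3000 + 7.6000·sin(2.0582)·0.05 = -18.9643
θ' = 2.0582 + (7.6000/2.7)·tan(-0.48)·0.05 = 1.9849
v' = 7.6000 − 0.8000·0.05 = 7.5600

(9.5220, -18.9643, 1.9849, 7.5600)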